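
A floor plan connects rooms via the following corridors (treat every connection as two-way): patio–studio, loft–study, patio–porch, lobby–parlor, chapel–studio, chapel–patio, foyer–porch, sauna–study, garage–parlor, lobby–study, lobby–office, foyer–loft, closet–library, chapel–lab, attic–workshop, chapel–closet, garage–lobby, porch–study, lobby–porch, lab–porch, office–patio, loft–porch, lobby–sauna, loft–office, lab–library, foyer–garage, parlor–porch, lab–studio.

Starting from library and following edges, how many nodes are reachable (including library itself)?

BFS from library visits: library, closet, lab, chapel, porch, studio, patio, foyer, lobby, loft, parlor, study, office, garage, sauna
Reachable nodes: 15 of 17 total.

15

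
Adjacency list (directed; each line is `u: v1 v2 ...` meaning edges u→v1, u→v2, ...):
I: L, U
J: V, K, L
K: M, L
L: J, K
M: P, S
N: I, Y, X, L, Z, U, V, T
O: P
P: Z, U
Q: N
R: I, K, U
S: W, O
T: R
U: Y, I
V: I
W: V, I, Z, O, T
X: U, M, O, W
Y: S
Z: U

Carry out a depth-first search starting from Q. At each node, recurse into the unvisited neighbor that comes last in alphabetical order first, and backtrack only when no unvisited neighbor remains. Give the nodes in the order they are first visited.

Q, N, Z, U, Y, S, W, V, I, L, K, M, P, J, T, R, O, X

Visit Q
Q → N
N → Z
Z → U
U → Y
Y → S
S → W
W → V
V → I
I → L
L → K
K → M
M → P
L → J
W → T
T → R
W → O
N → X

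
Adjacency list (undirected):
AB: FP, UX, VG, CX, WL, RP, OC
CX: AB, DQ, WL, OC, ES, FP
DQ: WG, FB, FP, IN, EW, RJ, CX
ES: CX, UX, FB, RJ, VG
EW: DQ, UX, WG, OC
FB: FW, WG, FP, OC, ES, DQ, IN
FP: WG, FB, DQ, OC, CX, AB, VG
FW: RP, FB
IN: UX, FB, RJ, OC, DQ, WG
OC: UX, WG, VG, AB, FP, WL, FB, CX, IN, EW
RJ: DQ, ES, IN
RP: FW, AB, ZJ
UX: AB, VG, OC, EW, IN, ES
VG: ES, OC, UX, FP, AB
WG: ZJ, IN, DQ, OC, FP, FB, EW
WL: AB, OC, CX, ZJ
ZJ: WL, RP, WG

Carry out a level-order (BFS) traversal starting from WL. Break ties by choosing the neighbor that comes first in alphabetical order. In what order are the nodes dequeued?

WL AB CX OC ZJ FP RP UX VG DQ ES EW FB IN WG FW RJ

Visit WL; enqueue AB, CX, OC, ZJ → queue [AB, CX, OC, ZJ]
Visit AB; enqueue FP, RP, UX, VG → queue [CX, OC, ZJ, FP, RP, UX, VG]
Visit CX; enqueue DQ, ES → queue [OC, ZJ, FP, RP, UX, VG, DQ, ES]
Visit OC; enqueue EW, FB, IN, WG → queue [ZJ, FP, RP, UX, VG, DQ, ES, EW, FB, IN, WG]
Visit ZJ → queue [FP, RP, UX, VG, DQ, ES, EW, FB, IN, WG]
Visit FP → queue [RP, UX, VG, DQ, ES, EW, FB, IN, WG]
Visit RP; enqueue FW → queue [UX, VG, DQ, ES, EW, FB, IN, WG, FW]
Visit UX → queue [VG, DQ, ES, EW, FB, IN, WG, FW]
Visit VG → queue [DQ, ES, EW, FB, IN, WG, FW]
Visit DQ; enqueue RJ → queue [ES, EW, FB, IN, WG, FW, RJ]
Visit ES → queue [EW, FB, IN, WG, FW, RJ]
Visit EW → queue [FB, IN, WG, FW, RJ]
Visit FB → queue [IN, WG, FW, RJ]
Visit IN → queue [WG, FW, RJ]
Visit WG → queue [FW, RJ]
Visit FW → queue [RJ]
Visit RJ → queue []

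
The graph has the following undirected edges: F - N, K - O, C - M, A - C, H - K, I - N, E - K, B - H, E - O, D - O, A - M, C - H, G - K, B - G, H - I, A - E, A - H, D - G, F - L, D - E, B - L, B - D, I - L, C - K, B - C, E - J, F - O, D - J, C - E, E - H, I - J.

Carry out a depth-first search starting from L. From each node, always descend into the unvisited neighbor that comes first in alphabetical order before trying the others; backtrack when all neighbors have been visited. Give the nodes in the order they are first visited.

L -> B -> C -> A -> E -> D -> G -> K -> H -> I -> J -> N -> F -> O -> M

Visit L
L → B
B → C
C → A
A → E
E → D
D → G
G → K
K → H
H → I
I → J
I → N
N → F
F → O
A → M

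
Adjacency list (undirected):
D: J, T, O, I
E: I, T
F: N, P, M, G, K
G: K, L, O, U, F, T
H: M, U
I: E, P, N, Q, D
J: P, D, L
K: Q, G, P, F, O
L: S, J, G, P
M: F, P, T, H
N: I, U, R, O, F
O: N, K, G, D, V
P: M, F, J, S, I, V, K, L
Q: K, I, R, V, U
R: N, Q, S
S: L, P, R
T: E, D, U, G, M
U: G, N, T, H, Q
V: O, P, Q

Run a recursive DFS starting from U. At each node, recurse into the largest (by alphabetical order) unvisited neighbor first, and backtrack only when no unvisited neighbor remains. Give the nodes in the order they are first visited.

U, T, M, P, V, Q, R, S, L, J, D, O, N, I, E, F, K, G, H

Visit U
U → T
T → M
M → P
P → V
V → Q
Q → R
R → S
S → L
L → J
J → D
D → O
O → N
N → I
I → E
N → F
F → K
K → G
M → H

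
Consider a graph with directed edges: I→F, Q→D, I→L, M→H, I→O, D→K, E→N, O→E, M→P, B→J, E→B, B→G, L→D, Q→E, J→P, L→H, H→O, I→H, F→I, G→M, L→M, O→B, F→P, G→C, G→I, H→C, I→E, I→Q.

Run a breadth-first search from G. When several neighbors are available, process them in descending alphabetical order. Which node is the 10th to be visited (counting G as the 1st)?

F

Visit G; enqueue M, I, C → queue [M, I, C]
Visit M; enqueue P, H → queue [I, C, P, H]
Visit I; enqueue Q, O, L, F, E → queue [C, P, H, Q, O, L, F, E]
Visit C → queue [P, H, Q, O, L, F, E]
Visit P → queue [H, Q, O, L, F, E]
Visit H → queue [Q, O, L, F, E]
Visit Q; enqueue D → queue [O, L, F, E, D]
Visit O; enqueue B → queue [L, F, E, D, B]
Visit L → queue [F, E, D, B]
Visit F → queue [E, D, B]
Visit E; enqueue N → queue [D, B, N]
Visit D; enqueue K → queue [B, N, K]
Visit B; enqueue J → queue [N, K, J]
Visit N → queue [K, J]
Visit K → queue [J]
Visit J → queue []

Visit order: G, M, I, C, P, H, Q, O, L, F, E, D, B, N, K, J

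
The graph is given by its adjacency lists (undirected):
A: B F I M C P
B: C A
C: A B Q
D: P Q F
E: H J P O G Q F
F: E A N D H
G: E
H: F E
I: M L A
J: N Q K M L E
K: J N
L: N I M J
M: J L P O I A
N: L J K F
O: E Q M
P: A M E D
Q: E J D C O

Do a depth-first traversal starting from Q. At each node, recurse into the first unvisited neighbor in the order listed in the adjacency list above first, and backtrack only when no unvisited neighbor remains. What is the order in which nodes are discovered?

Visit Q
Q → E
E → H
H → F
F → A
A → B
B → C
A → I
I → M
M → J
J → N
N → L
N → K
M → P
P → D
M → O
E → G

Q E H F A B C I M J N L K P D O G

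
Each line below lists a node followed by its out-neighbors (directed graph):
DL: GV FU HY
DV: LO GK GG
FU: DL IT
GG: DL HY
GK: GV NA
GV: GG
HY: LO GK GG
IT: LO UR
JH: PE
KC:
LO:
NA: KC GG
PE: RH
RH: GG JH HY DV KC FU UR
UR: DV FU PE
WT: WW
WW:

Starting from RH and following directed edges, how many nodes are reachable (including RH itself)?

BFS from RH visits: RH, GG, JH, HY, DV, KC, FU, UR, DL, PE, LO, GK, IT, GV, NA
Reachable nodes: 15 of 17 total.

15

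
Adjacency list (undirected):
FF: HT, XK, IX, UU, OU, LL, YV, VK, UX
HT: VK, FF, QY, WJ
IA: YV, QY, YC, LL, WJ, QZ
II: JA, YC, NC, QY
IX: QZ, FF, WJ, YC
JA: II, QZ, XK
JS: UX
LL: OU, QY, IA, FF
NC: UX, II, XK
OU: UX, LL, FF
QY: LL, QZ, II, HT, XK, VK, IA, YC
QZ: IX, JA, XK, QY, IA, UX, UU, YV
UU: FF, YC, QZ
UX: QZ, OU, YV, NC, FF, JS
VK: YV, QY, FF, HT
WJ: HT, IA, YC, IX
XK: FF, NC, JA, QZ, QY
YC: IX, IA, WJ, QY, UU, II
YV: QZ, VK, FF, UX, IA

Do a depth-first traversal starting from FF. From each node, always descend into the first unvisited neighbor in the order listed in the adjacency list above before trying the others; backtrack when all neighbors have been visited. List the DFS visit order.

Visit FF
FF → HT
HT → VK
VK → YV
YV → QZ
QZ → IX
IX → WJ
WJ → IA
IA → QY
QY → LL
LL → OU
OU → UX
UX → NC
NC → II
II → JA
JA → XK
II → YC
YC → UU
UX → JS

FF → HT → VK → YV → QZ → IX → WJ → IA → QY → LL → OU → UX → NC → II → JA → XK → YC → UU → JS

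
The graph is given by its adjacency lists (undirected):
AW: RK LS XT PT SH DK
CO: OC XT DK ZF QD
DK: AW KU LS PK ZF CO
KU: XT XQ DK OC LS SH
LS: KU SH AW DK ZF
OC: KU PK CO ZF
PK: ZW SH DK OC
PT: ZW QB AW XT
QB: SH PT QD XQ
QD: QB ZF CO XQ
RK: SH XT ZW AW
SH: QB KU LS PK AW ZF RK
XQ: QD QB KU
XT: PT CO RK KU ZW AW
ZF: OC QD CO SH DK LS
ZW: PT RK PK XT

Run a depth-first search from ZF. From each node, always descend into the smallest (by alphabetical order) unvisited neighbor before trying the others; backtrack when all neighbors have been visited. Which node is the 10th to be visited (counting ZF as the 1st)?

Visit ZF
ZF → CO
CO → DK
DK → AW
AW → LS
LS → KU
KU → OC
OC → PK
PK → SH
SH → QB
QB → PT
PT → XT
XT → RK
RK → ZW
QB → QD
QD → XQ

Visit order: ZF, CO, DK, AW, LS, KU, OC, PK, SH, QB, PT, XT, RK, ZW, QD, XQ

QB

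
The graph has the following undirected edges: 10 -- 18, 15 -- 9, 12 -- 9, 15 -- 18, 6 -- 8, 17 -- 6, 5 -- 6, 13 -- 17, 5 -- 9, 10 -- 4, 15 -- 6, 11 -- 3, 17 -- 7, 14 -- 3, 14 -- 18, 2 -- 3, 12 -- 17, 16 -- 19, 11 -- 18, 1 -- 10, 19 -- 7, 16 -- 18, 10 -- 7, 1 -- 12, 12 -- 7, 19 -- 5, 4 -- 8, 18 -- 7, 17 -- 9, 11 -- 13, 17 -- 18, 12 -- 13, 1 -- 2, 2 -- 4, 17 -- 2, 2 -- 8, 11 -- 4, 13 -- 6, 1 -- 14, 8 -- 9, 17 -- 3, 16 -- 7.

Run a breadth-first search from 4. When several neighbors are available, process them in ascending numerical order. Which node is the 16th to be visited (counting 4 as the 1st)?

Visit 4; enqueue 2, 8, 10, 11 → queue [2, 8, 10, 11]
Visit 2; enqueue 1, 3, 17 → queue [8, 10, 11, 1, 3, 17]
Visit 8; enqueue 6, 9 → queue [10, 11, 1, 3, 17, 6, 9]
Visit 10; enqueue 7, 18 → queue [11, 1, 3, 17, 6, 9, 7, 18]
Visit 11; enqueue 13 → queue [1, 3, 17, 6, 9, 7, 18, 13]
Visit 1; enqueue 12, 14 → queue [3, 17, 6, 9, 7, 18, 13, 12, 14]
Visit 3 → queue [17, 6, 9, 7, 18, 13, 12, 14]
Visit 17 → queue [6, 9, 7, 18, 13, 12, 14]
Visit 6; enqueue 5, 15 → queue [9, 7, 18, 13, 12, 14, 5, 15]
Visit 9 → queue [7, 18, 13, 12, 14, 5, 15]
Visit 7; enqueue 16, 19 → queue [18, 13, 12, 14, 5, 15, 16, 19]
Visit 18 → queue [13, 12, 14, 5, 15, 16, 19]
Visit 13 → queue [12, 14, 5, 15, 16, 19]
Visit 12 → queue [14, 5, 15, 16, 19]
Visit 14 → queue [5, 15, 16, 19]
Visit 5 → queue [15, 16, 19]
Visit 15 → queue [16, 19]
Visit 16 → queue [19]
Visit 19 → queue []

Visit order: 4, 2, 8, 10, 11, 1, 3, 17, 6, 9, 7, 18, 13, 12, 14, 5, 15, 16, 19

5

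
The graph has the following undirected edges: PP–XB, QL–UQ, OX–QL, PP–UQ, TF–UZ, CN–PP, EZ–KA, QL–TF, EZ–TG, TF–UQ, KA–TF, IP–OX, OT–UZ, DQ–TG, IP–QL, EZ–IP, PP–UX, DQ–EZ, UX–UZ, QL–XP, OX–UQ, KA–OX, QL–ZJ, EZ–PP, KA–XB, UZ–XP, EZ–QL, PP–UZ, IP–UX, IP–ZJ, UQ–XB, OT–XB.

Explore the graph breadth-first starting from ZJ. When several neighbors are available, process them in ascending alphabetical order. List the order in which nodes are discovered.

Visit ZJ; enqueue IP, QL → queue [IP, QL]
Visit IP; enqueue EZ, OX, UX → queue [QL, EZ, OX, UX]
Visit QL; enqueue TF, UQ, XP → queue [EZ, OX, UX, TF, UQ, XP]
Visit EZ; enqueue DQ, KA, PP, TG → queue [OX, UX, TF, UQ, XP, DQ, KA, PP, TG]
Visit OX → queue [UX, TF, UQ, XP, DQ, KA, PP, TG]
Visit UX; enqueue UZ → queue [TF, UQ, XP, DQ, KA, PP, TG, UZ]
Visit TF → queue [UQ, XP, DQ, KA, PP, TG, UZ]
Visit UQ; enqueue XB → queue [XP, DQ, KA, PP, TG, UZ, XB]
Visit XP → queue [DQ, KA, PP, TG, UZ, XB]
Visit DQ → queue [KA, PP, TG, UZ, XB]
Visit KA → queue [PP, TG, UZ, XB]
Visit PP; enqueue CN → queue [TG, UZ, XB, CN]
Visit TG → queue [UZ, XB, CN]
Visit UZ; enqueue OT → queue [XB, CN, OT]
Visit XB → queue [CN, OT]
Visit CN → queue [OT]
Visit OT → queue []

ZJ -> IP -> QL -> EZ -> OX -> UX -> TF -> UQ -> XP -> DQ -> KA -> PP -> TG -> UZ -> XB -> CN -> OT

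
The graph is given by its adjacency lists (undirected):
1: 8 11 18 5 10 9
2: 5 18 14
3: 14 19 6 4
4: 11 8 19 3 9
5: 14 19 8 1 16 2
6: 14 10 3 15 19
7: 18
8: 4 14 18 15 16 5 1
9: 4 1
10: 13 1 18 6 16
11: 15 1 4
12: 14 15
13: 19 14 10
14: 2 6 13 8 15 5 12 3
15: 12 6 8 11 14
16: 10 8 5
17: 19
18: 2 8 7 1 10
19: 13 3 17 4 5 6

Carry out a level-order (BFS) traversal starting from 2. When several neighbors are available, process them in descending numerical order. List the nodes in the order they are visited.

Visit 2; enqueue 18, 14, 5 → queue [18, 14, 5]
Visit 18; enqueue 10, 8, 7, 1 → queue [14, 5, 10, 8, 7, 1]
Visit 14; enqueue 15, 13, 12, 6, 3 → queue [5, 10, 8, 7, 1, 15, 13, 12, 6, 3]
Visit 5; enqueue 19, 16 → queue [10, 8, 7, 1, 15, 13, 12, 6, 3, 19, 16]
Visit 10 → queue [8, 7, 1, 15, 13, 12, 6, 3, 19, 16]
Visit 8; enqueue 4 → queue [7, 1, 15, 13, 12, 6, 3, 19, 16, 4]
Visit 7 → queue [1, 15, 13, 12, 6, 3, 19, 16, 4]
Visit 1; enqueue 11, 9 → queue [15, 13, 12, 6, 3, 19, 16, 4, 11, 9]
Visit 15 → queue [13, 12, 6, 3, 19, 16, 4, 11, 9]
Visit 13 → queue [12, 6, 3, 19, 16, 4, 11, 9]
Visit 12 → queue [6, 3, 19, 16, 4, 11, 9]
Visit 6 → queue [3, 19, 16, 4, 11, 9]
Visit 3 → queue [19, 16, 4, 11, 9]
Visit 19; enqueue 17 → queue [16, 4, 11, 9, 17]
Visit 16 → queue [4, 11, 9, 17]
Visit 4 → queue [11, 9, 17]
Visit 11 → queue [9, 17]
Visit 9 → queue [17]
Visit 17 → queue []

2 -> 18 -> 14 -> 5 -> 10 -> 8 -> 7 -> 1 -> 15 -> 13 -> 12 -> 6 -> 3 -> 19 -> 16 -> 4 -> 11 -> 9 -> 17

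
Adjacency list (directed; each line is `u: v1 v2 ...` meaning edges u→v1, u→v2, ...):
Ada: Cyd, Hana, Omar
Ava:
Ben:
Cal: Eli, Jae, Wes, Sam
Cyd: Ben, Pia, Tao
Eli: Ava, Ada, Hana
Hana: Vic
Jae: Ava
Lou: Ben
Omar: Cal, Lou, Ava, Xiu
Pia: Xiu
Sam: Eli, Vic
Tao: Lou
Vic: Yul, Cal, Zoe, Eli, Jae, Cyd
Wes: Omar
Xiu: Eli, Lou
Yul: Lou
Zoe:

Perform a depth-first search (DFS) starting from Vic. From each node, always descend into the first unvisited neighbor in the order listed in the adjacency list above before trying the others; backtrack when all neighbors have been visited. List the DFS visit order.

Vic Yul Lou Ben Cal Eli Ava Ada Cyd Pia Xiu Tao Hana Omar Jae Wes Sam Zoe

Visit Vic
Vic → Yul
Yul → Lou
Lou → Ben
Vic → Cal
Cal → Eli
Eli → Ava
Eli → Ada
Ada → Cyd
Cyd → Pia
Pia → Xiu
Cyd → Tao
Ada → Hana
Ada → Omar
Cal → Jae
Cal → Wes
Cal → Sam
Vic → Zoe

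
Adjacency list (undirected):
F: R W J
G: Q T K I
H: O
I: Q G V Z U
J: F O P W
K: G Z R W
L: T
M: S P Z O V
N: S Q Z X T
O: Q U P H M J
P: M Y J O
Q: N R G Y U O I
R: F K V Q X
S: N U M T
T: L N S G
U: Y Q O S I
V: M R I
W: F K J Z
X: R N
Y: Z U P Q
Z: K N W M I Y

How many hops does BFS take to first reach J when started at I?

3

Level 0: I
Level 1: G, Q, U, V, Z
Level 2: K, M, N, O, R, S, T, W, Y
Level 3: F, H, J, L, P, X
J first appears at level 3.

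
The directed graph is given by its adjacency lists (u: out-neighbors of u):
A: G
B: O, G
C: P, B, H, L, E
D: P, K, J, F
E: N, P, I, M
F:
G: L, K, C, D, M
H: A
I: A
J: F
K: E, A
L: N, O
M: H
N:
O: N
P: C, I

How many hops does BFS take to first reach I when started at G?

3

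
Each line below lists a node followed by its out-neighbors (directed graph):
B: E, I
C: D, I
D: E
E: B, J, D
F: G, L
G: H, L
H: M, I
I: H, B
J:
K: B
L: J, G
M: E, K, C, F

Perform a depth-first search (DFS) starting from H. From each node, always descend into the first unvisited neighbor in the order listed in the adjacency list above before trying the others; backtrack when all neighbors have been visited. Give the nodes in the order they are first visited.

H → M → E → B → I → J → D → K → C → F → G → L

Visit H
H → M
M → E
E → B
B → I
E → J
E → D
M → K
M → C
M → F
F → G
G → L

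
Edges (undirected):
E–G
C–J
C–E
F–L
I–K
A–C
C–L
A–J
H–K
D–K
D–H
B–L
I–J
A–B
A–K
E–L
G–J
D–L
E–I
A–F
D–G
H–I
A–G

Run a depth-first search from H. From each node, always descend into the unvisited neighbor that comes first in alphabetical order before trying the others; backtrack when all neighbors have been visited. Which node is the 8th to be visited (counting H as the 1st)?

Visit H
H → D
D → G
G → A
A → B
B → L
L → C
C → E
E → I
I → J
I → K
L → F

Visit order: H, D, G, A, B, L, C, E, I, J, K, F

E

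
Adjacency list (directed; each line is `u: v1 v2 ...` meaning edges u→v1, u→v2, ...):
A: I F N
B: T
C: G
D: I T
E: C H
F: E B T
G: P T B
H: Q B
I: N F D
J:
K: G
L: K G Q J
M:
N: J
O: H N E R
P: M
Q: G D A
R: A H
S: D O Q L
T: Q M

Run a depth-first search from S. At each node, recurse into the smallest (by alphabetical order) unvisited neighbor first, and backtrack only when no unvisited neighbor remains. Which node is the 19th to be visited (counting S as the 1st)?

O

Visit S
S → D
D → I
I → F
F → B
B → T
T → M
T → Q
Q → A
A → N
N → J
Q → G
G → P
F → E
E → C
E → H
S → L
L → K
S → O
O → R

Visit order: S, D, I, F, B, T, M, Q, A, N, J, G, P, E, C, H, L, K, O, R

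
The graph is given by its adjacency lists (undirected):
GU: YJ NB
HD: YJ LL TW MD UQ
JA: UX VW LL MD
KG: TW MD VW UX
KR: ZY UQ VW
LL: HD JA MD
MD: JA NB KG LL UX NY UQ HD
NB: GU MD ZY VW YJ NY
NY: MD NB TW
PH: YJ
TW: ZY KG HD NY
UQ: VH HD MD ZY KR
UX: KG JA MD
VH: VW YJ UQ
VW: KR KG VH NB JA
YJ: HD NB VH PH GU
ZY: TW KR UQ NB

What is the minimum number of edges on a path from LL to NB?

2

Level 0: LL
Level 1: HD, JA, MD
Level 2: KG, NB, NY, TW, UQ, UX, VW, YJ
Level 3: GU, KR, PH, VH, ZY
NB first appears at level 2.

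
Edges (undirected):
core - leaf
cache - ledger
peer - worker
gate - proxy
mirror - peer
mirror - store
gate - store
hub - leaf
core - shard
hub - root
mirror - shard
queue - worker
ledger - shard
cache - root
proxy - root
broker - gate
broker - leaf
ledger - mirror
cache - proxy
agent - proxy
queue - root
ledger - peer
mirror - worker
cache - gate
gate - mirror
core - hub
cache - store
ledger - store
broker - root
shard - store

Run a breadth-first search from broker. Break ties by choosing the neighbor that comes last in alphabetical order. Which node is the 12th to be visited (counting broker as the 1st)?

worker

Visit broker; enqueue root, leaf, gate → queue [root, leaf, gate]
Visit root; enqueue queue, proxy, hub, cache → queue [leaf, gate, queue, proxy, hub, cache]
Visit leaf; enqueue core → queue [gate, queue, proxy, hub, cache, core]
Visit gate; enqueue store, mirror → queue [queue, proxy, hub, cache, core, store, mirror]
Visit queue; enqueue worker → queue [proxy, hub, cache, core, store, mirror, worker]
Visit proxy; enqueue agent → queue [hub, cache, core, store, mirror, worker, agent]
Visit hub → queue [cache, core, store, mirror, worker, agent]
Visit cache; enqueue ledger → queue [core, store, mirror, worker, agent, ledger]
Visit core; enqueue shard → queue [store, mirror, worker, agent, ledger, shard]
Visit store → queue [mirror, worker, agent, ledger, shard]
Visit mirror; enqueue peer → queue [worker, agent, ledger, shard, peer]
Visit worker → queue [agent, ledger, shard, peer]
Visit agent → queue [ledger, shard, peer]
Visit ledger → queue [shard, peer]
Visit shard → queue [peer]
Visit peer → queue []

Visit order: broker, root, leaf, gate, queue, proxy, hub, cache, core, store, mirror, worker, agent, ledger, shard, peer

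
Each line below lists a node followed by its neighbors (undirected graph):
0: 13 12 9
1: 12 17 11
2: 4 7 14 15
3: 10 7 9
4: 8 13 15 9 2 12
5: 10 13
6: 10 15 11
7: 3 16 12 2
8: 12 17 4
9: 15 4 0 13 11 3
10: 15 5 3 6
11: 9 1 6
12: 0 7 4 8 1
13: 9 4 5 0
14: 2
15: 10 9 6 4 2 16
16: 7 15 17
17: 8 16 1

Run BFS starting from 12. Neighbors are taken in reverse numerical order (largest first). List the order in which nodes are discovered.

12 -> 8 -> 7 -> 4 -> 1 -> 0 -> 17 -> 16 -> 3 -> 2 -> 15 -> 13 -> 9 -> 11 -> 10 -> 14 -> 6 -> 5

Visit 12; enqueue 8, 7, 4, 1, 0 → queue [8, 7, 4, 1, 0]
Visit 8; enqueue 17 → queue [7, 4, 1, 0, 17]
Visit 7; enqueue 16, 3, 2 → queue [4, 1, 0, 17, 16, 3, 2]
Visit 4; enqueue 15, 13, 9 → queue [1, 0, 17, 16, 3, 2, 15, 13, 9]
Visit 1; enqueue 11 → queue [0, 17, 16, 3, 2, 15, 13, 9, 11]
Visit 0 → queue [17, 16, 3, 2, 15, 13, 9, 11]
Visit 17 → queue [16, 3, 2, 15, 13, 9, 11]
Visit 16 → queue [3, 2, 15, 13, 9, 11]
Visit 3; enqueue 10 → queue [2, 15, 13, 9, 11, 10]
Visit 2; enqueue 14 → queue [15, 13, 9, 11, 10, 14]
Visit 15; enqueue 6 → queue [13, 9, 11, 10, 14, 6]
Visit 13; enqueue 5 → queue [9, 11, 10, 14, 6, 5]
Visit 9 → queue [11, 10, 14, 6, 5]
Visit 11 → queue [10, 14, 6, 5]
Visit 10 → queue [14, 6, 5]
Visit 14 → queue [6, 5]
Visit 6 → queue [5]
Visit 5 → queue []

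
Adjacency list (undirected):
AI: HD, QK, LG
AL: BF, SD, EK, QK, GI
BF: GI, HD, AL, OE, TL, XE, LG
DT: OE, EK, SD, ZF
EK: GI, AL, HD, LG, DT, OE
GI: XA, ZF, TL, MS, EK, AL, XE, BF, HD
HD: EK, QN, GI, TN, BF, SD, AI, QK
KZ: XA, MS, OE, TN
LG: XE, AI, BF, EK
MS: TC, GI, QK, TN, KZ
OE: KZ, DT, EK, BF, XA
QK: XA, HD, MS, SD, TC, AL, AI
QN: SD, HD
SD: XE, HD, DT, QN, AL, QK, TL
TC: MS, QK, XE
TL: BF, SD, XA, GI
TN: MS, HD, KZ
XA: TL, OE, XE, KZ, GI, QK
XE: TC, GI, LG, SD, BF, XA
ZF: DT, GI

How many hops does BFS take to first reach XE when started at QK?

Level 0: QK
Level 1: AI, AL, HD, MS, SD, TC, XA
Level 2: BF, DT, EK, GI, KZ, LG, OE, QN, TL, TN, XE
Level 3: ZF
XE first appears at level 2.

2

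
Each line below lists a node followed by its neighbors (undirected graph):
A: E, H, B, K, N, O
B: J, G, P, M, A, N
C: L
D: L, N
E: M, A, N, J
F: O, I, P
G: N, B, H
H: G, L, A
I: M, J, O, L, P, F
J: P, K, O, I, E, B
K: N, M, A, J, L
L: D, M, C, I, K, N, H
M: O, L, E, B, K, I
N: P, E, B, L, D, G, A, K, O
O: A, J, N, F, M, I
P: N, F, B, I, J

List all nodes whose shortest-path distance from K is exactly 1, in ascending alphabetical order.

A, J, L, M, N

Level 0: K
Level 1: A, J, L, M, N
Level 2: B, C, D, E, G, H, I, O, P
Level 3: F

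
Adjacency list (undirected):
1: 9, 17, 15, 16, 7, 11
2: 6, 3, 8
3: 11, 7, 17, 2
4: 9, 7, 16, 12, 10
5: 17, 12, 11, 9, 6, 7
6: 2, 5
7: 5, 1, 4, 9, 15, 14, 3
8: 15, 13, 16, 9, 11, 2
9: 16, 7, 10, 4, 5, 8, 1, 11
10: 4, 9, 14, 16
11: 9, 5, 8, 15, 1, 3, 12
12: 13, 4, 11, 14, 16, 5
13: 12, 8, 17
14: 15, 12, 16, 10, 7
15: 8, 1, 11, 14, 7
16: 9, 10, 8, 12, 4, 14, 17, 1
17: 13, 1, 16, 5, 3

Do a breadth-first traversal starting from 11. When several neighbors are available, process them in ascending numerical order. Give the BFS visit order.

Visit 11; enqueue 1, 3, 5, 8, 9, 12, 15 → queue [1, 3, 5, 8, 9, 12, 15]
Visit 1; enqueue 7, 16, 17 → queue [3, 5, 8, 9, 12, 15, 7, 16, 17]
Visit 3; enqueue 2 → queue [5, 8, 9, 12, 15, 7, 16, 17, 2]
Visit 5; enqueue 6 → queue [8, 9, 12, 15, 7, 16, 17, 2, 6]
Visit 8; enqueue 13 → queue [9, 12, 15, 7, 16, 17, 2, 6, 13]
Visit 9; enqueue 4, 10 → queue [12, 15, 7, 16, 17, 2, 6, 13, 4, 10]
Visit 12; enqueue 14 → queue [15, 7, 16, 17, 2, 6, 13, 4, 10, 14]
Visit 15 → queue [7, 16, 17, 2, 6, 13, 4, 10, 14]
Visit 7 → queue [16, 17, 2, 6, 13, 4, 10, 14]
Visit 16 → queue [17, 2, 6, 13, 4, 10, 14]
Visit 17 → queue [2, 6, 13, 4, 10, 14]
Visit 2 → queue [6, 13, 4, 10, 14]
Visit 6 → queue [13, 4, 10, 14]
Visit 13 → queue [4, 10, 14]
Visit 4 → queue [10, 14]
Visit 10 → queue [14]
Visit 14 → queue []

11 -> 1 -> 3 -> 5 -> 8 -> 9 -> 12 -> 15 -> 7 -> 16 -> 17 -> 2 -> 6 -> 13 -> 4 -> 10 -> 14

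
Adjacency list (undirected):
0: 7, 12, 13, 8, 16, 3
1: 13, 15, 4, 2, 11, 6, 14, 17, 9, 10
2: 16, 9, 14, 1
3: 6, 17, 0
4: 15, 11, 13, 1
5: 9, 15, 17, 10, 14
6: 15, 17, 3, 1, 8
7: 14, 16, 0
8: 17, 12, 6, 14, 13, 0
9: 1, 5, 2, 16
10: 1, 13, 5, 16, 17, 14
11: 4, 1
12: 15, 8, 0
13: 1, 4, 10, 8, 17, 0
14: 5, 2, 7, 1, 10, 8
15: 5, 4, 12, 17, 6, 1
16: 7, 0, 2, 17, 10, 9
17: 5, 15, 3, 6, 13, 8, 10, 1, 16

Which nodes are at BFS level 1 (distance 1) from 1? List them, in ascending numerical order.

2, 4, 6, 9, 10, 11, 13, 14, 15, 17

Level 0: 1
Level 1: 2, 4, 6, 9, 10, 11, 13, 14, 15, 17
Level 2: 0, 3, 5, 7, 8, 12, 16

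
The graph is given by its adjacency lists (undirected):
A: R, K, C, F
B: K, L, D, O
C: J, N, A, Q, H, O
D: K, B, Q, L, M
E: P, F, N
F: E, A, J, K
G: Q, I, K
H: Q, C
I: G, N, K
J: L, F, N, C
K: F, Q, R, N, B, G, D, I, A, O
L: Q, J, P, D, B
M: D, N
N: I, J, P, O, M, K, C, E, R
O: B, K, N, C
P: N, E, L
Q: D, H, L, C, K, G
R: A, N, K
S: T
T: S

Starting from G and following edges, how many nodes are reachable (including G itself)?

BFS from G visits: G, I, K, Q, N, A, B, D, F, O, R, C, H, L, E, J, M, P
Reachable nodes: 18 of 20 total.

18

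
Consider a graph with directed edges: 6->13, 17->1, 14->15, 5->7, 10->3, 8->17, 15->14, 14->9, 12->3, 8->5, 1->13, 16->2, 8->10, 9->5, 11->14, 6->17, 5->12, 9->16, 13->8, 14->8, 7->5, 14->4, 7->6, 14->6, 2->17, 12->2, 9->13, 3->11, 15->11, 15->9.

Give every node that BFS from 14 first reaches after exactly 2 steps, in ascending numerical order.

5, 10, 11, 13, 16, 17

Level 0: 14
Level 1: 4, 6, 8, 9, 15
Level 2: 5, 10, 11, 13, 16, 17
Level 3: 1, 2, 3, 7, 12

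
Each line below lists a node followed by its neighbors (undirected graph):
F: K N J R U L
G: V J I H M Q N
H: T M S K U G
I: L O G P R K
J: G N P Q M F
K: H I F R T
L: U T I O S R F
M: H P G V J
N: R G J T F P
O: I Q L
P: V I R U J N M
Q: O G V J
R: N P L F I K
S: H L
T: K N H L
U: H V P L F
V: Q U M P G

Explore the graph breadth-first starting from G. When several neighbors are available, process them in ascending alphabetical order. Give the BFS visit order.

Visit G; enqueue H, I, J, M, N, Q, V → queue [H, I, J, M, N, Q, V]
Visit H; enqueue K, S, T, U → queue [I, J, M, N, Q, V, K, S, T, U]
Visit I; enqueue L, O, P, R → queue [J, M, N, Q, V, K, S, T, U, L, O, P, R]
Visit J; enqueue F → queue [M, N, Q, V, K, S, T, U, L, O, P, R, F]
Visit M → queue [N, Q, V, K, S, T, U, L, O, P, R, F]
Visit N → queue [Q, V, K, S, T, U, L, O, P, R, F]
Visit Q → queue [V, K, S, T, U, L, O, P, R, F]
Visit V → queue [K, S, T, U, L, O, P, R, F]
Visit K → queue [S, T, U, L, O, P, R, F]
Visit S → queue [T, U, L, O, P, R, F]
Visit T → queue [U, L, O, P, R, F]
Visit U → queue [L, O, P, R, F]
Visit L → queue [O, P, R, F]
Visit O → queue [P, R, F]
Visit P → queue [R, F]
Visit R → queue [F]
Visit F → queue []

G H I J M N Q V K S T U L O P R F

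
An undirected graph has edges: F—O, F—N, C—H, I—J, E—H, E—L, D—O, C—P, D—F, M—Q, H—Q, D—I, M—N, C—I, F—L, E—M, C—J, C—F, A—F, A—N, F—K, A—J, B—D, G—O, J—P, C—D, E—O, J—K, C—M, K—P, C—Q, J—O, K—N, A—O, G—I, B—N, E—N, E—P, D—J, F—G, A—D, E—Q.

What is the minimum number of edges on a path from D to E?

Level 0: D
Level 1: A, B, C, F, I, J, O
Level 2: E, G, H, K, L, M, N, P, Q
E first appears at level 2.

2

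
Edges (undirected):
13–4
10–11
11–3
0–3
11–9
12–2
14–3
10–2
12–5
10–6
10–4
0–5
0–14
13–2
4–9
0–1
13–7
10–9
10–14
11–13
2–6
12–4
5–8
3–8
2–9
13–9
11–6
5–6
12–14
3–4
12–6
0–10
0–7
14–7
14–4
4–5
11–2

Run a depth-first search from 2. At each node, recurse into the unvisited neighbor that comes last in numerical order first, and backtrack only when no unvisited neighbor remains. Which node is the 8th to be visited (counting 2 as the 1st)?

5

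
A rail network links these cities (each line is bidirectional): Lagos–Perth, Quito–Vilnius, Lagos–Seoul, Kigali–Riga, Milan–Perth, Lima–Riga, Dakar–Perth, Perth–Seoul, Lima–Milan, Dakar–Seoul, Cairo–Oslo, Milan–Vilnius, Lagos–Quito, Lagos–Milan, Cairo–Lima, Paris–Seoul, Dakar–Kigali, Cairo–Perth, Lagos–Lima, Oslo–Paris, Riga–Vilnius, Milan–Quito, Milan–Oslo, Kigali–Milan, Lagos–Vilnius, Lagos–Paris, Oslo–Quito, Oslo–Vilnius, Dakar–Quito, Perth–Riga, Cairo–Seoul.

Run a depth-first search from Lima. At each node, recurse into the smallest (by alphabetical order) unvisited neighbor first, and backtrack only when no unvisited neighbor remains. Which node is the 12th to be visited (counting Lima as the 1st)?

Visit Lima
Lima → Cairo
Cairo → Oslo
Oslo → Milan
Milan → Kigali
Kigali → Dakar
Dakar → Perth
Perth → Lagos
Lagos → Paris
Paris → Seoul
Lagos → Quito
Quito → Vilnius
Vilnius → Riga

Visit order: Lima, Cairo, Oslo, Milan, Kigali, Dakar, Perth, Lagos, Paris, Seoul, Quito, Vilnius, Riga

Vilnius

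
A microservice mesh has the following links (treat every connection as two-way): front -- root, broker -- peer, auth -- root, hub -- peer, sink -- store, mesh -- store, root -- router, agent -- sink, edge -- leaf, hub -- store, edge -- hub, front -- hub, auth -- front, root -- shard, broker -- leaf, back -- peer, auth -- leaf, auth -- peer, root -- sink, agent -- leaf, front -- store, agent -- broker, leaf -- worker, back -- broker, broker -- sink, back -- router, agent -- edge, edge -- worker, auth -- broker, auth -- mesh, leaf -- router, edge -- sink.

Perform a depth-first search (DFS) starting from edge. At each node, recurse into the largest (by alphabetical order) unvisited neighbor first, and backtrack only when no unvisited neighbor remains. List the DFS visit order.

edge -> worker -> leaf -> router -> root -> sink -> store -> mesh -> auth -> peer -> hub -> front -> broker -> back -> agent -> shard

Visit edge
edge → worker
worker → leaf
leaf → router
router → root
root → sink
sink → store
store → mesh
mesh → auth
auth → peer
peer → hub
hub → front
peer → broker
broker → back
broker → agent
root → shard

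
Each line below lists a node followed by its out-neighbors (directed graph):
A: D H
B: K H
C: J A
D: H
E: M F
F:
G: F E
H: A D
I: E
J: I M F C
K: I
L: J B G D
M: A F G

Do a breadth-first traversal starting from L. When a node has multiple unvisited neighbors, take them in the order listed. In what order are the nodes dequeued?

Visit L; enqueue J, B, G, D → queue [J, B, G, D]
Visit J; enqueue I, M, F, C → queue [B, G, D, I, M, F, C]
Visit B; enqueue K, H → queue [G, D, I, M, F, C, K, H]
Visit G; enqueue E → queue [D, I, M, F, C, K, H, E]
Visit D → queue [I, M, F, C, K, H, E]
Visit I → queue [M, F, C, K, H, E]
Visit M; enqueue A → queue [F, C, K, H, E, A]
Visit F → queue [C, K, H, E, A]
Visit C → queue [K, H, E, A]
Visit K → queue [H, E, A]
Visit H → queue [E, A]
Visit E → queue [A]
Visit A → queue []

L → J → B → G → D → I → M → F → C → K → H → E → A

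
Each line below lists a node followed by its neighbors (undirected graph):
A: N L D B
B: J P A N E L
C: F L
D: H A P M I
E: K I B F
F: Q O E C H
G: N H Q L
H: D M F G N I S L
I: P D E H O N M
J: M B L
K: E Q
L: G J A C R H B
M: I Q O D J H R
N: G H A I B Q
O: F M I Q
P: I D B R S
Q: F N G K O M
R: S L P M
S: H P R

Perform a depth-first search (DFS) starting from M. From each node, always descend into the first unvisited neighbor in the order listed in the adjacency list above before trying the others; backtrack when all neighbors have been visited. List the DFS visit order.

Visit M
M → I
I → P
P → D
D → H
H → F
F → Q
Q → N
N → G
G → L
L → J
J → B
B → A
B → E
E → K
L → C
L → R
R → S
Q → O

M, I, P, D, H, F, Q, N, G, L, J, B, A, E, K, C, R, S, O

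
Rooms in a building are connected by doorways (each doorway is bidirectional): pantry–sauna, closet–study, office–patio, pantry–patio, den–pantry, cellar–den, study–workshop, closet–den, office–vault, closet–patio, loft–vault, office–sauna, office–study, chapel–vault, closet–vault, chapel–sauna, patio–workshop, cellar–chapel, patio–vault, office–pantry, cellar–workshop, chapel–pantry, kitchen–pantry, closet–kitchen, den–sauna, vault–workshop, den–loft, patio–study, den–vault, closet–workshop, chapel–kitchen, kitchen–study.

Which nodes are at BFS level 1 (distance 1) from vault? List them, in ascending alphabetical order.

chapel, closet, den, loft, office, patio, workshop

Level 0: vault
Level 1: chapel, closet, den, loft, office, patio, workshop
Level 2: cellar, kitchen, pantry, sauna, study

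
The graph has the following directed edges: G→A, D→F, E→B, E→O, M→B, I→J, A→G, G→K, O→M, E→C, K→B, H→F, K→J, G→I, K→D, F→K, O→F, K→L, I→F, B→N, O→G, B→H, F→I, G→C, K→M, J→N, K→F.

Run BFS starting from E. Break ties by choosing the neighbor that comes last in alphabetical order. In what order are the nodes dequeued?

E → O → C → B → M → G → F → N → H → K → I → A → L → J → D

Visit E; enqueue O, C, B → queue [O, C, B]
Visit O; enqueue M, G, F → queue [C, B, M, G, F]
Visit C → queue [B, M, G, F]
Visit B; enqueue N, H → queue [M, G, F, N, H]
Visit M → queue [G, F, N, H]
Visit G; enqueue K, I, A → queue [F, N, H, K, I, A]
Visit F → queue [N, H, K, I, A]
Visit N → queue [H, K, I, A]
Visit H → queue [K, I, A]
Visit K; enqueue L, J, D → queue [I, A, L, J, D]
Visit I → queue [A, L, J, D]
Visit A → queue [L, J, D]
Visit L → queue [J, D]
Visit J → queue [D]
Visit D → queue []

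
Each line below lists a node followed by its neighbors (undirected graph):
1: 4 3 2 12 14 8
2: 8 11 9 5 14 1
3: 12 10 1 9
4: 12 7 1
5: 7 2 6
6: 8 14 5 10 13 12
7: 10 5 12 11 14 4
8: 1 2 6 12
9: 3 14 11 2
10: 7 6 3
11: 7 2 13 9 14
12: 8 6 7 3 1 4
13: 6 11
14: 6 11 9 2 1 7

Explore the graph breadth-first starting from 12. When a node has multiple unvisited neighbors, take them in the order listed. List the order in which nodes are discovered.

Visit 12; enqueue 8, 6, 7, 3, 1, 4 → queue [8, 6, 7, 3, 1, 4]
Visit 8; enqueue 2 → queue [6, 7, 3, 1, 4, 2]
Visit 6; enqueue 14, 5, 10, 13 → queue [7, 3, 1, 4, 2, 14, 5, 10, 13]
Visit 7; enqueue 11 → queue [3, 1, 4, 2, 14, 5, 10, 13, 11]
Visit 3; enqueue 9 → queue [1, 4, 2, 14, 5, 10, 13, 11, 9]
Visit 1 → queue [4, 2, 14, 5, 10, 13, 11, 9]
Visit 4 → queue [2, 14, 5, 10, 13, 11, 9]
Visit 2 → queue [14, 5, 10, 13, 11, 9]
Visit 14 → queue [5, 10, 13, 11, 9]
Visit 5 → queue [10, 13, 11, 9]
Visit 10 → queue [13, 11, 9]
Visit 13 → queue [11, 9]
Visit 11 → queue [9]
Visit 9 → queue []

12 → 8 → 6 → 7 → 3 → 1 → 4 → 2 → 14 → 5 → 10 → 13 → 11 → 9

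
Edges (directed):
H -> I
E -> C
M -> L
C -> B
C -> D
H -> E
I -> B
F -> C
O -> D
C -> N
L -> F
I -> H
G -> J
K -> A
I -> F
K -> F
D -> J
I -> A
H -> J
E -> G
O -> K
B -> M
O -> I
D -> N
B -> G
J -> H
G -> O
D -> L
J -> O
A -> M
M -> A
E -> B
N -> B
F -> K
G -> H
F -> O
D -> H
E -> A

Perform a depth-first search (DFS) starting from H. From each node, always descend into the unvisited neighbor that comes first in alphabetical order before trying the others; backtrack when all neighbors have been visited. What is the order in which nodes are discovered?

H, E, A, M, L, F, C, B, G, J, O, D, N, I, K

Visit H
H → E
E → A
A → M
M → L
L → F
F → C
C → B
B → G
G → J
J → O
O → D
D → N
O → I
O → K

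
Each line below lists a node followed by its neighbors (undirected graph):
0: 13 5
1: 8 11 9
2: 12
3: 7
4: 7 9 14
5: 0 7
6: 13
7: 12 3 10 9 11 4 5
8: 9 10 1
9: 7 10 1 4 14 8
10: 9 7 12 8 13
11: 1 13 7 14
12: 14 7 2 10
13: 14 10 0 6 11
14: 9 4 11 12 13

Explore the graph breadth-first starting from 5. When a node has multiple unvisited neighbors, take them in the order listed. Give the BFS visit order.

Visit 5; enqueue 0, 7 → queue [0, 7]
Visit 0; enqueue 13 → queue [7, 13]
Visit 7; enqueue 12, 3, 10, 9, 11, 4 → queue [13, 12, 3, 10, 9, 11, 4]
Visit 13; enqueue 14, 6 → queue [12, 3, 10, 9, 11, 4, 14, 6]
Visit 12; enqueue 2 → queue [3, 10, 9, 11, 4, 14, 6, 2]
Visit 3 → queue [10, 9, 11, 4, 14, 6, 2]
Visit 10; enqueue 8 → queue [9, 11, 4, 14, 6, 2, 8]
Visit 9; enqueue 1 → queue [11, 4, 14, 6, 2, 8, 1]
Visit 11 → queue [4, 14, 6, 2, 8, 1]
Visit 4 → queue [14, 6, 2, 8, 1]
Visit 14 → queue [6, 2, 8, 1]
Visit 6 → queue [2, 8, 1]
Visit 2 → queue [8, 1]
Visit 8 → queue [1]
Visit 1 → queue []

5 → 0 → 7 → 13 → 12 → 3 → 10 → 9 → 11 → 4 → 14 → 6 → 2 → 8 → 1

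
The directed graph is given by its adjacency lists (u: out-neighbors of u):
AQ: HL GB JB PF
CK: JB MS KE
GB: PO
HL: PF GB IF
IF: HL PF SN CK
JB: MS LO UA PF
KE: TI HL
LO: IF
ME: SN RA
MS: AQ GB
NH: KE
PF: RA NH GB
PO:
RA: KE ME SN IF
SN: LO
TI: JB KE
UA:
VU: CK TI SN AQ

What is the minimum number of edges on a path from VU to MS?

2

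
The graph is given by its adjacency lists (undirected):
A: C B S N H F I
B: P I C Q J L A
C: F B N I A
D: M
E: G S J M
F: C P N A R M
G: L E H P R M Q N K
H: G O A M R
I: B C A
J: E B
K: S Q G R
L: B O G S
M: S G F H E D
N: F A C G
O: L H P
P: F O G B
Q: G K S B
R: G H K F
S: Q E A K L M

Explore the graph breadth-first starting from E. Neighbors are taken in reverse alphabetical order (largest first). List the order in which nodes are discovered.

E, S, M, J, G, Q, L, K, A, H, F, D, B, R, P, N, O, I, C

Visit E; enqueue S, M, J, G → queue [S, M, J, G]
Visit S; enqueue Q, L, K, A → queue [M, J, G, Q, L, K, A]
Visit M; enqueue H, F, D → queue [J, G, Q, L, K, A, H, F, D]
Visit J; enqueue B → queue [G, Q, L, K, A, H, F, D, B]
Visit G; enqueue R, P, N → queue [Q, L, K, A, H, F, D, B, R, P, N]
Visit Q → queue [L, K, A, H, F, D, B, R, P, N]
Visit L; enqueue O → queue [K, A, H, F, D, B, R, P, N, O]
Visit K → queue [A, H, F, D, B, R, P, N, O]
Visit A; enqueue I, C → queue [H, F, D, B, R, P, N, O, I, C]
Visit H → queue [F, D, B, R, P, N, O, I, C]
Visit F → queue [D, B, R, P, N, O, I, C]
Visit D → queue [B, R, P, N, O, I, C]
Visit B → queue [R, P, N, O, I, C]
Visit R → queue [P, N, O, I, C]
Visit P → queue [N, O, I, C]
Visit N → queue [O, I, C]
Visit O → queue [I, C]
Visit I → queue [C]
Visit C → queue []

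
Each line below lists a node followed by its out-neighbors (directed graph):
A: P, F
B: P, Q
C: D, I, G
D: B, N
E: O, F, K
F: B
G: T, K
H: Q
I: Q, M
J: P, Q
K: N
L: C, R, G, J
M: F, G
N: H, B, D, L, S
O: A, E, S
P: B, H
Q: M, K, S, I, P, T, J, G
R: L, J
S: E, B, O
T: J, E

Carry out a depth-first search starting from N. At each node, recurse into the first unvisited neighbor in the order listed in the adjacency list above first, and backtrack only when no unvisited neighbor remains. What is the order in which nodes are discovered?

Visit N
N → H
H → Q
Q → M
M → F
F → B
B → P
M → G
G → T
T → J
T → E
E → O
O → A
O → S
E → K
Q → I
N → D
N → L
L → C
L → R

N -> H -> Q -> M -> F -> B -> P -> G -> T -> J -> E -> O -> A -> S -> K -> I -> D -> L -> C -> R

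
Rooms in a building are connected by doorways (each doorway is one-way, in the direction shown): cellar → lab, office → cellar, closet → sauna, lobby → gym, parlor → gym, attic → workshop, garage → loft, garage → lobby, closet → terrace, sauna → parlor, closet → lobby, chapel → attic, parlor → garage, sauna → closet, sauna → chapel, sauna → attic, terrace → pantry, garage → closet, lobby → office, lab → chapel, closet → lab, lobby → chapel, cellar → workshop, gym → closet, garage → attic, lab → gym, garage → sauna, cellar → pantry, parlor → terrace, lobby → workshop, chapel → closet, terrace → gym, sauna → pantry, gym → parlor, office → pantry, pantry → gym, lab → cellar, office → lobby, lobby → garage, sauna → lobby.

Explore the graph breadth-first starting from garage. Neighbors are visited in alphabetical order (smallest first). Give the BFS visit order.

Visit garage; enqueue attic, closet, lobby, loft, sauna → queue [attic, closet, lobby, loft, sauna]
Visit attic; enqueue workshop → queue [closet, lobby, loft, sauna, workshop]
Visit closet; enqueue lab, terrace → queue [lobby, loft, sauna, workshop, lab, terrace]
Visit lobby; enqueue chapel, gym, office → queue [loft, sauna, workshop, lab, terrace, chapel, gym, office]
Visit loft → queue [sauna, workshop, lab, terrace, chapel, gym, office]
Visit sauna; enqueue pantry, parlor → queue [workshop, lab, terrace, chapel, gym, office, pantry, parlor]
Visit workshop → queue [lab, terrace, chapel, gym, office, pantry, parlor]
Visit lab; enqueue cellar → queue [terrace, chapel, gym, office, pantry, parlor, cellar]
Visit terrace → queue [chapel, gym, office, pantry, parlor, cellar]
Visit chapel → queue [gym, office, pantry, parlor, cellar]
Visit gym → queue [office, pantry, parlor, cellar]
Visit office → queue [pantry, parlor, cellar]
Visit pantry → queue [parlor, cellar]
Visit parlor → queue [cellar]
Visit cellar → queue []

garage → attic → closet → lobby → loft → sauna → workshop → lab → terrace → chapel → gym → office → pantry → parlor → cellar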